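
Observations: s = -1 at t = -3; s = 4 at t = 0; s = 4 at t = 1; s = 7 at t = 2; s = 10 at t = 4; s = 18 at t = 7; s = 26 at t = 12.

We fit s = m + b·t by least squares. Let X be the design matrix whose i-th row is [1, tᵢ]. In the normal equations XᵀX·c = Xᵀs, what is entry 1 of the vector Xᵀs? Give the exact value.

Entry 1 ↔ basis 1, so (Xᵀs)_{1} = Σᵢ sᵢ = (1)·(-1) + (1)·(4) + (1)·(4) + (1)·(7) + (1)·(10) + (1)·(18) + (1)·(26) = 68.

68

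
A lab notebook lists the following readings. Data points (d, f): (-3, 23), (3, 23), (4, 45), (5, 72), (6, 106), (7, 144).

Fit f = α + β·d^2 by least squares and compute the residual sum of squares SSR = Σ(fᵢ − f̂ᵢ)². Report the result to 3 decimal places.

The normal system MᵀM·[α, β]ᵀ = Mᵀf is [[6, 144]; [144, 4740]]·[α, β]ᵀ = [413, 13806]ᵀ.
det = 6·4740 − 144² = 7704.
α = (413·4740 − 144·13806)/7704 = -2537/642; β = (6·13806 − 144·413)/7704 = 649/214.
Residuals: -110/321, -110/321, 275/642, 43/321, 497/642, -209/321; SSR = 937/642.

SSR = 1.460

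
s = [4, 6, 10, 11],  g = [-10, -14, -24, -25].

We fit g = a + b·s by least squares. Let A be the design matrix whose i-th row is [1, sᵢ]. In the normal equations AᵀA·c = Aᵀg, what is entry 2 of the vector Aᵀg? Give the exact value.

-639

Entry 2 ↔ basis s, so (Aᵀg)_{2} = Σᵢ (s)·gᵢ = (4)·(-10) + (6)·(-14) + (10)·(-24) + (11)·(-25) = -639.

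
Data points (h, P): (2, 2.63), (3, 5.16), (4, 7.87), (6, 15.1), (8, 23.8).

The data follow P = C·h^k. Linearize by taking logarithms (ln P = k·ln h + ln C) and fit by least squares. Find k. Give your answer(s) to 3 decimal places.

With ln Pᵢ as the transformed response and ln hᵢ as the regressor:
Σln h = 7.0493, Σ(ln h)² = 11.1437, Σln P = 10.5554, Σln h·ln P = 16.7883.
Normal system: [[11.1437, 7.0493]; [7.0493, 5]]·[k, ln C]ᵀ = [16.7883, 10.5554]ᵀ.
Δ = 11.1437·5 − (7.0493)² = 6.0265; k = (16.7883·5 − 7.0493·10.5554)/6.0265 = 1.58202, ln C = (11.1437·10.5554 − 7.0493·16.7883)/6.0265 = -0.11933.

k = 1.582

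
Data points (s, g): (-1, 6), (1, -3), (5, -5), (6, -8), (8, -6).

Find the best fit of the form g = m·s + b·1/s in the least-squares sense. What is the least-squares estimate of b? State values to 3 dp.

b = -3.692

Forming MᵀM = [[127, 5]; [5, 30001/14400]] and Mᵀg = [-130, -145/12]ᵀ gives MᵀM·[m, b]ᵀ = Mᵀg.
Δ = 127·(30001/14400) − 5² = 3450127/14400.
m = ((-130)·(30001/14400) − 5·(-145/12))/(3450127/14400) = -3030130/3450127; b = (127·(-145/12) − 5·(-130))/(3450127/14400) = -12738000/3450127.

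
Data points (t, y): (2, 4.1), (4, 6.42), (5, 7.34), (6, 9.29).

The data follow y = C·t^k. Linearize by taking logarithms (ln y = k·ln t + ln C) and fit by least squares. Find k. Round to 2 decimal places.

k = 0.71

With ln yᵢ as the transformed response and ln tᵢ as the regressor:
Σln t = 5.4806, Σ(ln t)² = 8.2030, Σln y = 7.4927, Σln t·ln y = 10.7576.
Equations: 8.2030·k + 5.4806·ln C = 10.7576;  5.4806·k + 4·ln C = 7.4927.
Δ = 8.2030·4 − (5.4806)² = 2.7744; k = (10.7576·4 − 5.4806·7.4927)/2.7744 = 0.70851, ln C = (8.2030·7.4927 − 5.4806·10.7576)/2.7744 = 0.90240.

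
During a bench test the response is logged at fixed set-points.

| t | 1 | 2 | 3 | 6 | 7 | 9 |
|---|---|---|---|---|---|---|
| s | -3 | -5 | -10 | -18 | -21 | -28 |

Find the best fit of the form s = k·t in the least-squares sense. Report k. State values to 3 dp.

Compute the Gram sums: Σt·t = 180.
For Aᵀs: Σt·s = -550.
Normal equations: [[180]]·[k]ᵀ = [-550]ᵀ.
Hence k = -550 / 180 ≈ -3.05556.

k = -3.056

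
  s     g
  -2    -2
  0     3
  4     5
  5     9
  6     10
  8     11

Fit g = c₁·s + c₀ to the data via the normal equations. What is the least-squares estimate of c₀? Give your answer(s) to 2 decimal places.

From the data, Σs·s = 145, Σs = 21, Σ1 = 6.
Right-hand side: Σs·g = 217, Σg = 36.
det = 145·6 − 21² = 429.
c₁ = (217·6 − 21·36)/429 = 14/11; c₀ = (145·36 − 21·217)/429 = 17/11.

c₀ = 1.55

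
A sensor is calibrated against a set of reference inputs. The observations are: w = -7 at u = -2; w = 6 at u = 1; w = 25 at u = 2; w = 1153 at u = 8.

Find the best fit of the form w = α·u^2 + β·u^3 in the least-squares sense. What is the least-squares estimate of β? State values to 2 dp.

β = 1.97

MᵀM·[α, β]ᵀ = Mᵀw reads: 4129·α + 32769·β = 73870;  32769·α + 262273·β = 590598.
(Σu^2·u^2 = 4129, Σu^2·u^3 = 32769, Σu^3·u^3 = 262273, Σu^2·w = 73870, Σu^3·w = 590598.)
Determinant 4129·262273 − 32769² = 9117856.
α = (73870·262273 − 32769·590598)/9117856 = 236371/103612; β = (4129·590598 − 32769·73870)/9117856 = 2241639/1139732.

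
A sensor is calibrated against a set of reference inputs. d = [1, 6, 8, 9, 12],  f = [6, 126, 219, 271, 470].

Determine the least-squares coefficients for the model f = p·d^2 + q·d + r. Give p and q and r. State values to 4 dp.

p = 2.9961, q = 3.2551, r = -0.3848

The normal system MᵀM·[p, q, r]ᵀ = Mᵀf is [[32690, 3186, 326]; [3186, 326, 36]; [326, 36, 5]]·[p, q, r]ᵀ = [108189, 10593, 1092]ᵀ.
Inverting the 3×3 Gram matrix, [p, q, r]ᵀ = [75227/25108, 81729/25108, -4831/12554]ᵀ.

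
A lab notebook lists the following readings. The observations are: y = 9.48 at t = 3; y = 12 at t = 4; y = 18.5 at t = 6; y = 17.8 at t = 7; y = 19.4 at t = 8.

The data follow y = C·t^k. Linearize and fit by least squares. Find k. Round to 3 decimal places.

k = 0.756

Linearized form: ln y = k·ln t + ln C. From the 5 transformed points,
AᵀA = [[14.4498, 8.3020]; [8.3020, 5]], rhs = [22.9125, 13.4963]ᵀ  (here Σln t = 8.3020, Σ(ln t)² = 14.4498, Σln y = 13.4963, Σln t·ln y = 22.9125).
Solving (det = 3.3255): k = 0.75650, ln C = 1.44318.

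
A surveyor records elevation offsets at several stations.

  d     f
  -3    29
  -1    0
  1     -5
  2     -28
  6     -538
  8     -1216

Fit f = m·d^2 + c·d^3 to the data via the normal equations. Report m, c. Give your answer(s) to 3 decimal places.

m = -2.823, c = -2.022

Forming AᵀA = [[5491, 40333]; [40333, 309595]] and Aᵀf = [-97048, -739812]ᵀ gives AᵀA·[m, c]ᵀ = Aᵀf.
Δ = 5491·309595 − 40333² = 73235256.
m = ((-97048)·309595 − 40333·(-739812))/73235256 = -51684541/18308814; c = (5491·(-739812) − 40333·(-97048))/73235256 = -37017677/18308814.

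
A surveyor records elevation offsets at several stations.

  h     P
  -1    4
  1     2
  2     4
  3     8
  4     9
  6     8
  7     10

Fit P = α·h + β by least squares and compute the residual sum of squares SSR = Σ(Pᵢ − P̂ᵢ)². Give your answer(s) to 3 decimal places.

Normal-equation sums: Σh·h = 116, Σh = 22, Σ1 = 7.
For MᵀP: Σh·P = 184, ΣP = 45.
So MᵀM·[α, β]ᵀ = MᵀP: [[116, 22]; [22, 7]]·[α, β]ᵀ = [184, 45]ᵀ.
det = 116·7 − 22² = 328.
α = (184·7 − 22·45)/328 = 149/164; β = (116·45 − 22·184)/328 = 293/82.
Residuals: 219/164, -407/164, -57/41, 279/164, 147/82, -42/41, 11/164; SSR = 1397/82.

SSR = 17.037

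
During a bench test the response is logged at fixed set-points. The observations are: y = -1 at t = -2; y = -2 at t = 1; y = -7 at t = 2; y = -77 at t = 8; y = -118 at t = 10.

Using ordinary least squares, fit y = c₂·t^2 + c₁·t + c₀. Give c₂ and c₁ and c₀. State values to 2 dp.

c₂ = -1.04, c₁ = -1.38, c₀ = 0.31

Forming AᵀA = [[14129, 1513, 173]; [1513, 173, 19]; [173, 19, 5]] and Aᵀy = [-16762, -1810, -205]ᵀ gives AᵀA·[c₂, c₁, c₀]ᵀ = Aᵀy.
Solving the 3×3 system (Gaussian elimination) gives c₂ = -77093/73986, c₁ = -34123/24662, c₀ = 11497/36993.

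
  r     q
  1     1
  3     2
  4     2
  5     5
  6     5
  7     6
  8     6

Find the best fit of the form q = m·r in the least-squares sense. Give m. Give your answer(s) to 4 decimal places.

Sums needed: Σr·r = 200.
Right-hand side: Σr·q = 160.
MᵀM·[m]ᵀ = Mᵀq becomes [[200]]·[m]ᵀ = [160]ᵀ.
m = 160/200 = 0.8.

m = 0.8000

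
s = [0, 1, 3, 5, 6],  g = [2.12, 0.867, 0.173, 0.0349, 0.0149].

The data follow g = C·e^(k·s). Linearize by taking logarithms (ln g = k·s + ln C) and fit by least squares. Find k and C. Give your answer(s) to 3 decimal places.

k = -0.819, C = 2.046

Let Y = ln g. Fitting Y = k·s + ln C by least squares:
Σs = 15.0000, Σ(s)² = 71.0000, Σln g = -8.7074, Σs·ln g = -47.4208.
Equations: 71.0000·k + 15.0000·ln C = -47.4208;  15.0000·k + 5·ln C = -8.7074.
Solving (det = 130.0000): k = -0.81917, ln C = 0.71604, so C = exp(0.71604) = 2.04631.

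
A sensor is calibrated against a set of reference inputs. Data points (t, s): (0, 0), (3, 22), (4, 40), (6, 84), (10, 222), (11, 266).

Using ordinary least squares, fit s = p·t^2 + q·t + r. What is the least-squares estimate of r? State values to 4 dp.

r = -0.3409

From the data, Σt^2·t^2 = 26274, Σt^2·t = 2638, Σt^2 = 282, Σt·t = 282, Σt = 34, Σ1 = 6.
And Σt^2·s = 58248, Σt·s = 5876, Σs = 634.
Solving the 3×3 system (Gaussian elimination) gives p = 12515/6114, q = 3525/2038, r = -1042/3057.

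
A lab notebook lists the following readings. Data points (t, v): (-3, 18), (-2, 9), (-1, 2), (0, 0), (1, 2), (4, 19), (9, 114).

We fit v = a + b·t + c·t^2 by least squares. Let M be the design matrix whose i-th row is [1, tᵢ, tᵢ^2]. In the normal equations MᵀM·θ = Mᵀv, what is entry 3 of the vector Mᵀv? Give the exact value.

9740

Entry 3 ↔ basis t^2, so (Mᵀv)_{3} = Σᵢ (t^2)·vᵢ = (9)·(18) + (4)·(9) + (1)·(2) + (0)·(0) + (1)·(2) + (16)·(19) + (81)·(114) = 9740.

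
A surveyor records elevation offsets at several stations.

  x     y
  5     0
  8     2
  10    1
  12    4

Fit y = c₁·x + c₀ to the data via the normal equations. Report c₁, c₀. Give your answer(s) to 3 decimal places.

Normal-equation sums: Σx·x = 333, Σx = 35, Σ1 = 4.
And Σx·y = 74, Σy = 7.
So AᵀA·[c₁, c₀]ᵀ = Aᵀy: [[333, 35]; [35, 4]]·[c₁, c₀]ᵀ = [74, 7]ᵀ.
Eliminating c₀: 4·(row 1) − 35·(row 2) gives 107·c₁ = 4·74 − 35·7 = 51, so c₁ = 51/107.
Then c₀ = (7 − 35·(51/107))/4 = -259/107.

c₁ = 0.477, c₀ = -2.421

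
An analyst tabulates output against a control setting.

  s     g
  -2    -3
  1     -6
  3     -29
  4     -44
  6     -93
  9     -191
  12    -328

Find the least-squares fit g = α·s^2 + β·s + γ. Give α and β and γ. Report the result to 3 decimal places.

The normal equations are: 28947·α + 2757·β + 291·γ = -67034;  2757·α + 291·β + 33·γ = -6476;  291·α + 33·β + 7·γ = -694.
Inverting the 3×3 Gram matrix, [α, β, γ]ᵀ = [-11873/5887, -107119/35322, -1689/1682]ᵀ.

α = -2.017, β = -3.033, γ = -1.004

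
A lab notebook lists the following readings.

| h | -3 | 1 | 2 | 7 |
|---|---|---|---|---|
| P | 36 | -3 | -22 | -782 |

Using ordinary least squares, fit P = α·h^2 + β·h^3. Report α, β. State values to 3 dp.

α = -1.951, β = -2.001

Sums needed: Σh^2·h^2 = 2499, Σh^2·h^3 = 16597, Σh^3·h^3 = 118443.
Moment sums: Σh^2·P = -38085, Σh^3·P = -269377.
So AᵀA·[α, β]ᵀ = AᵀP: [[2499, 16597]; [16597, 118443]]·[α, β]ᵀ = [-38085, -269377]ᵀ.
Eliminating β: 118443·(row 1) − 16597·(row 2) gives 20528648·α = 118443·(-38085) − 16597·(-269377) = -40051586, so α = -20025793/10264324.
Then β = ((-269377) − 16597·(-20025793/10264324))/118443 = -2934027/1466332.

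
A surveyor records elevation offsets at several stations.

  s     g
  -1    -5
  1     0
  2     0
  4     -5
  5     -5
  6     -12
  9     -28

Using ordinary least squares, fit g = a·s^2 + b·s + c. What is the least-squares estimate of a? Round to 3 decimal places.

a = -0.511

The normal system AᵀA·[a, b, c]ᵀ = Aᵀg is [[8756, 1142, 164]; [1142, 164, 26]; [164, 26, 7]]·[a, b, c]ᵀ = [-2910, -364, -55]ᵀ.
Row-reducing yields a = -42395/82929, b = 138599/82929, c = -57709/27643.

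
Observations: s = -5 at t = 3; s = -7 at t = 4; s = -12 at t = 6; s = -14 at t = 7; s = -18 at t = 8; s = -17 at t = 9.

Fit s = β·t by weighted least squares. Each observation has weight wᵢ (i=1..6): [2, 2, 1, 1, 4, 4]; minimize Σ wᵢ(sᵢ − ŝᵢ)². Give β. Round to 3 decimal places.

Compute the Gram sums: Σwᵢ·t·t = 715.
And Σwᵢ·t·s = -1444.
MᵀWM·[β]ᵀ = MᵀWs becomes [[715]]·[β]ᵀ = [-1444]ᵀ.
Hence β = -1444 / 715 ≈ -2.01958.

β = -2.020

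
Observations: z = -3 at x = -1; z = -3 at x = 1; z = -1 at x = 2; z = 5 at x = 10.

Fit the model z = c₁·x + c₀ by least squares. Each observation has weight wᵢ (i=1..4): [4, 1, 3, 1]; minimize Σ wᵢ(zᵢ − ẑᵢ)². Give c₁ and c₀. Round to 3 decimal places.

Normal-equation sums: Σwᵢ·x·x = 117, Σwᵢ·x = 13, Σwᵢ·1 = 9.
Moment sums: Σwᵢ·x·z = 53, Σwᵢ·z = -13.
AᵀWA·[c₁, c₀]ᵀ = AᵀWz becomes [[117, 13]; [13, 9]]·[c₁, c₀]ᵀ = [53, -13]ᵀ.
Δ = 117·9 − 13² = 884.
c₁ = (53·9 − 13·(-13))/884 = 19/26; c₀ = (117·(-13) − 13·53)/884 = -5/2.

c₁ = 0.731, c₀ = -2.500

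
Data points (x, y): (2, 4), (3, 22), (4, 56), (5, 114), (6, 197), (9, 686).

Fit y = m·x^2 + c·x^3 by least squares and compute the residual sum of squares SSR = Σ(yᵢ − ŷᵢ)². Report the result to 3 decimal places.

SSR = 7.542

Normal-equation sums: Σx^2·x^2 = 8835, Σx^2·x^3 = 71249, Σx^3·x^3 = 598611.
Moment sums: Σx^2·y = 66618, Σx^3·y = 561106.
Eliminating c: 598611·(row 1) − 71249·(row 2) gives 212308184·m = 598611·66618 − 71249·561106 = -99973796, so m = -24993449/53077046.
Then c = (561106 − 71249·(-24993449/53077046))/598611 = 52726407/53077046.
Residuals: -54764638/26538523, -15488468/26538523, -1140144/26538523, 42409297/26538523, -16480843/26538523, -1113889/26538523; SSR = 200153021/26538523.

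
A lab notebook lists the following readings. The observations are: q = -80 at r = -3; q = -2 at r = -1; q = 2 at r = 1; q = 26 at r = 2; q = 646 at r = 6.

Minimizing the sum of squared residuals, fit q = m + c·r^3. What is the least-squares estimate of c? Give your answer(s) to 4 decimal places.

c = 2.9878

With design matrix M, MᵀM = [[5, 197]; [197, 47451]] and Mᵀq = [592, 141908]ᵀ.
det = 5·47451 − 197² = 198446.
m = (592·47451 − 197·141908)/198446 = 67558/99223; c = (5·141908 − 197·592)/198446 = 296458/99223.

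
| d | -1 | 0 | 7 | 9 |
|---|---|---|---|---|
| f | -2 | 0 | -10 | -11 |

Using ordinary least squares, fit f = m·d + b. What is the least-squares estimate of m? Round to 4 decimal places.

With design matrix A, AᵀA = [[131, 15]; [15, 4]] and Aᵀf = [-167, -23]ᵀ.
Eliminating b: 4·(row 1) − 15·(row 2) gives 299·m = 4·(-167) − 15·(-23) = -323, so m = -323/299.
Then b = ((-23) − 15·(-323/299))/4 = -508/299.

m = -1.0803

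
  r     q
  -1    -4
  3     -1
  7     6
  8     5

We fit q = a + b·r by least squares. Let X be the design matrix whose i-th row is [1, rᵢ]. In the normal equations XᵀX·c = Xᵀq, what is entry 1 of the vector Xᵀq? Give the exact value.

6

Entry 1 ↔ basis 1, so (Xᵀq)_{1} = Σᵢ qᵢ = (1)·(-4) + (1)·(-1) + (1)·(6) + (1)·(5) = 6.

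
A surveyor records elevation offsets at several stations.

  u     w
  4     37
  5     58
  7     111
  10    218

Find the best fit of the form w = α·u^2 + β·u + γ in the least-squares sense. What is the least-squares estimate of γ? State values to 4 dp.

γ = -10.3333

Normal-equation sums: Σu^2·u^2 = 13282, Σu^2·u = 1532, Σu^2 = 190, Σu·u = 190, Σu = 26, Σ1 = 4.
And Σu^2·w = 29281, Σu·w = 3395, Σw = 424.
Solving the 3×3 system (Gaussian elimination) gives α = 11/6, β = 9/2, γ = -31/3.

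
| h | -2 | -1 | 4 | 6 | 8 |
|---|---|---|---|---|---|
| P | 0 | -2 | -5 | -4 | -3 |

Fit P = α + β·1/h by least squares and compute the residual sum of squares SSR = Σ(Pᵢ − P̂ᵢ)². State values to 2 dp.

The normal equations are: 5·α + (-23/24)·β = -14;  (-23/24)·α + (781/576)·β = -7/24.
(Σ1 = 5, Σ1/h = -23/24, Σ1/h·1/h = 781/576, ΣP = -14, Σ1/h·P = -7/24.)
Determinant 5·(781/576) − (-23/24)² = 211/36.
α = ((-14)·(781/576) − (-23/24)·(-7/24))/(211/36) = -11095/3376; β = (5·(-7/24) − (-23/24)·(-14))/(211/36) = -1071/422.
Residuals: 6811/3376, -4225/3376, -3643/3376, -981/3376, 1019/1688; SSR = 24475/3376.

SSR = 7.25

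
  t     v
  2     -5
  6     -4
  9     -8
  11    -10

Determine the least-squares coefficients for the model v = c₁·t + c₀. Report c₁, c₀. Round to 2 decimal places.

c₁ = -0.59, c₀ = -2.64

Normal-equation sums: Σt·t = 242, Σt = 28, Σ1 = 4.
Moment sums: Σt·v = -216, Σv = -27.
So MᵀM·[c₁, c₀]ᵀ = Mᵀv: [[242, 28]; [28, 4]]·[c₁, c₀]ᵀ = [-216, -27]ᵀ.
Determinant 242·4 − 28² = 184.
c₁ = ((-216)·4 − 28·(-27))/184 = -27/46; c₀ = (242·(-27) − 28·(-216))/184 = -243/92.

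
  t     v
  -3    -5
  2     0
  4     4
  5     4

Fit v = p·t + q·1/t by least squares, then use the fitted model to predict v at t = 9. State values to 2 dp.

v̂ = 9.53

With design matrix A, AᵀA = [[54, 4]; [4, 1669/3600]] and Aᵀv = [51, 52/15]ᵀ.
Eliminating q: (1669/3600)·(row 1) − 4·(row 2) gives (1807/200)·p = (1669/3600)·51 − 4·(52/15) = 3911/400, so p = 3911/3614.
Then q = ((52/15) − 4·(3911/3614))/(1669/3600) = -3360/1807.
At t = 9: v̂ = (3911/3614)·(9) + (-3360/1807)·(1/9) = 103357/10842.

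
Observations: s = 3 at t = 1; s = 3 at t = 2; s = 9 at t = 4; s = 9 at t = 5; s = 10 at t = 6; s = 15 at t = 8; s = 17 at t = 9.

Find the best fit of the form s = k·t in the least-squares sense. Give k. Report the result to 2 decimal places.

The normal system MᵀM·[k]ᵀ = Mᵀs is [[227]]·[k]ᵀ = [423]ᵀ.
k = 423/227 = 1.86344.

k = 1.86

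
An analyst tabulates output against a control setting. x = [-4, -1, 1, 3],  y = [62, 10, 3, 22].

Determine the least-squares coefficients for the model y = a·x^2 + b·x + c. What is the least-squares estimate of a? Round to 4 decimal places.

From the data, Σx^2·x^2 = 339, Σx^2·x = -37, Σx^2 = 27, Σx·x = 27, Σx = -1, Σ1 = 4.
Right-hand side: Σx^2·y = 1203, Σx·y = -189, Σy = 97.
Row-reducing yields a = 4841/1639, b = -420/149, c = 5914/1639.

a = 2.9536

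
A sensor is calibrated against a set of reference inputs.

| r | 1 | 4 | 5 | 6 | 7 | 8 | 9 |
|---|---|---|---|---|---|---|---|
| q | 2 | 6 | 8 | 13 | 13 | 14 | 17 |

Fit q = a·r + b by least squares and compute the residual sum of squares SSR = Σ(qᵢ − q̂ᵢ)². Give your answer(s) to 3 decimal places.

SSR = 7.632

With design matrix A, AᵀA = [[272, 40]; [40, 7]] and Aᵀq = [500, 73]ᵀ.
Determinant 272·7 − 40² = 304.
a = (500·7 − 40·73)/304 = 145/76; b = (272·73 − 40·500)/304 = -9/19.
Residuals: 43/76, -22/19, -81/76, 77/38, 9/76, -15/19, 23/76; SSR = 145/19.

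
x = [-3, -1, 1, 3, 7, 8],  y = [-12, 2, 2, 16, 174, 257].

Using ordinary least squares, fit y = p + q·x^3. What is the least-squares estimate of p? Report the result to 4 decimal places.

Forming AᵀA = [[6, 855]; [855, 381253]] and Aᵀy = [439, 192022]ᵀ gives AᵀA·[p, q]ᵀ = Aᵀy.
Determinant 6·381253 − 855² = 1556493.
p = (439·381253 − 855·192022)/1556493 = 3191257/1556493; q = (6·192022 − 855·439)/1556493 = 258929/518831.

p = 2.0503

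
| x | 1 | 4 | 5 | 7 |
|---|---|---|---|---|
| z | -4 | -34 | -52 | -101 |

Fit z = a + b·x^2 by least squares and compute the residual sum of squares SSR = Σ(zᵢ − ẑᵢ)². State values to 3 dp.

Normal-equation sums: Σ1 = 4, Σx^2 = 91, Σx^2·x^2 = 3283.
Right-hand side: Σz = -191, Σx^2·z = -6797.
So AᵀA·[a, b]ᵀ = Aᵀz: [[4, 91]; [91, 3283]]·[a, b]ᵀ = [-191, -6797]ᵀ.
Δ = 4·3283 − 91² = 4851.
a = ((-191)·3283 − 91·(-6797))/4851 = -58/33; b = (4·(-6797) − 91·(-191))/4851 = -467/231.
Residuals: -17/77, 8/77, 23/77, -2/11; SSR = 2/11.

SSR = 0.182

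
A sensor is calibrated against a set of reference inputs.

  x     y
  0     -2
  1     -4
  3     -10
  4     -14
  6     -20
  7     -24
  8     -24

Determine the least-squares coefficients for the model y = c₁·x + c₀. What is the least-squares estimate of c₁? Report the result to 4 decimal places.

Entries of MᵀM: Σx·x = 175, Σx = 29, Σ1 = 7.
Moment sums: Σx·y = -570, Σy = -98.
Normal equations: [[175, 29]; [29, 7]]·[c₁, c₀]ᵀ = [-570, -98]ᵀ.
Eliminating c₀: 7·(row 1) − 29·(row 2) gives 384·c₁ = 7·(-570) − 29·(-98) = -1148, so c₁ = -287/96.
Then c₀ = ((-98) − 29·(-287/96))/7 = -155/96.

c₁ = -2.9896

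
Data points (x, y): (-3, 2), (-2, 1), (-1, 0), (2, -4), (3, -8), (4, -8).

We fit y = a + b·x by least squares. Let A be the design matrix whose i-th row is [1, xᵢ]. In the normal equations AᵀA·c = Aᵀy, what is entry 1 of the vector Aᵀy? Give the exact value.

Entry 1 ↔ basis 1, so (Aᵀy)_{1} = Σᵢ yᵢ = (1)·(2) + (1)·(1) + (1)·(0) + (1)·(-4) + (1)·(-8) + (1)·(-8) = -17.

-17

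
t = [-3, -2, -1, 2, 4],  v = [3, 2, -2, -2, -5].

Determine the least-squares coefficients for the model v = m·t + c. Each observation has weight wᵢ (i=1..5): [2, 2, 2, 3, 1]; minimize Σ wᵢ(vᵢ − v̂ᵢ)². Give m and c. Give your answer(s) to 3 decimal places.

m = -0.989, c = -0.698

With design matrix A, AᵀWA = [[56, -2]; [-2, 10]] and AᵀWv = [-54, -5]ᵀ.
det = 56·10 − (-2)² = 556.
m = ((-54)·10 − (-2)·(-5))/556 = -275/278; c = (56·(-5) − (-2)·(-54))/556 = -97/139.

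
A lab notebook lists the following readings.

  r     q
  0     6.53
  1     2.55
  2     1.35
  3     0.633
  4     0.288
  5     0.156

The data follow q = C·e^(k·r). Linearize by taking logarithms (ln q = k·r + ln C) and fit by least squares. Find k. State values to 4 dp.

Let Y = ln q. Fitting Y = k·r + ln C by least squares:
Σr = 15.0000, Σ(r)² = 55.0000, Σln q = -0.4474, Σr·ln q = -14.1042.
Equations: 55.0000·k + 15.0000·ln C = -14.1042;  15.0000·k + 6·ln C = -0.4474.
Slope k = (n·Σr·ln q − Σr·Σln q)/(n·Σ(r)² − (Σr)²) = (6·-14.1042 − 15.0000·-0.4474)/105.0000 = -0.74205; ln C = (Σln q − k·Σr)/n = 1.78055.

k = -0.7420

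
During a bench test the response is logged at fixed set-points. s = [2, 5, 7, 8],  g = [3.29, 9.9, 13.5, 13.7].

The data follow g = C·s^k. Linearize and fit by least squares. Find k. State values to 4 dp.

k = 1.0709

Linearized form: ln g = k·ln s + ln C. From the 4 transformed points,
Σln s = 6.3279, Σ(ln s)² = 11.1814, Σln g = 8.7035, Σln s·ln g = 15.0225.
Normal system: [[11.1814, 6.3279]; [6.3279, 4]]·[k, ln C]ᵀ = [15.0225, 8.7035]ᵀ.
Slope k = (n·Σln s·ln g − Σln s·Σln g)/(n·Σ(ln s)² − (Σln s)²) = (4·15.0225 − 6.3279·8.7035)/4.6828 = 1.07087; ln C = (Σln g − k·Σln s)/n = 0.48177.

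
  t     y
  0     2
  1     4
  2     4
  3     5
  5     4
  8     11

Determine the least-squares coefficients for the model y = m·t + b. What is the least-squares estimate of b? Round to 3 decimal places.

b = 2.043

With design matrix X, XᵀX = [[103, 19]; [19, 6]] and Xᵀy = [135, 30]ᵀ.
Δ = 103·6 − 19² = 257.
m = (135·6 − 19·30)/257 = 240/257; b = (103·30 − 19·135)/257 = 525/257.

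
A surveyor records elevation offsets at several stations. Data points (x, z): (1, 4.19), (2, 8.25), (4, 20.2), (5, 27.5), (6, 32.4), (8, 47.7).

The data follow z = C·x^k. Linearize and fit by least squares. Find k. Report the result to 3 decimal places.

k = 1.184

Linearized form: ln z = k·ln x + ln C. From the 6 transformed points,
XᵀX = [[12.5270, 7.5601]; [7.5601, 6]], rhs = [25.2323, 17.2059]ᵀ  (here Σln x = 7.5601, Σ(ln x)² = 12.5270, Σln z = 17.2059, Σln x·ln z = 25.2323).
Slope k = (n·Σln x·ln z − Σln x·Σln z)/(n·Σ(ln x)² − (Σln x)²) = (6·25.2323 − 7.5601·17.2059)/18.0074 = 1.18375; ln C = (Σln z − k·Σln x)/n = 1.37610.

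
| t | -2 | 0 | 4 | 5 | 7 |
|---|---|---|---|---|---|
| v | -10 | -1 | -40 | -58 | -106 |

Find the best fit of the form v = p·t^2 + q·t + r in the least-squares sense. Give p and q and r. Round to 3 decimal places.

Entries of AᵀA: Σt^2·t^2 = 3298, Σt^2·t = 524, Σt^2 = 94, Σt·t = 94, Σt = 14, Σ1 = 5.
Right-hand side: Σt^2·v = -7324, Σt·v = -1172, Σv = -215.
AᵀA·[p, q, r]ᵀ = Aᵀv becomes [[3298, 524, 94]; [524, 94, 14]; [94, 14, 5]]·[p, q, r]ᵀ = [-7324, -1172, -215]ᵀ.
Row-reducing yields p = -12999/6613, q = -6921/6613, r = -20599/6613.

p = -1.966, q = -1.047, r = -3.115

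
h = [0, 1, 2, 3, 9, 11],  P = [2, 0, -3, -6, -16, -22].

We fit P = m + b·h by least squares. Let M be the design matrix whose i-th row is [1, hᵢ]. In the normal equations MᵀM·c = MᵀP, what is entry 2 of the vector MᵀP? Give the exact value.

Entry 2 ↔ basis h, so (MᵀP)_{2} = Σᵢ (h)·Pᵢ = (0)·(2) + (1)·(0) + (2)·(-3) + (3)·(-6) + (9)·(-16) + (11)·(-22) = -410.

-410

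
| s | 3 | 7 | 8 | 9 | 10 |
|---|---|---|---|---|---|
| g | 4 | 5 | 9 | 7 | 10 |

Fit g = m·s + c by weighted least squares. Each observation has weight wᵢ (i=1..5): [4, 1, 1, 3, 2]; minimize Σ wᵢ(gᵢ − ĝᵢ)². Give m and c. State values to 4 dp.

m = 0.7046, c = 1.7143

Compute the Gram sums: Σwᵢ·s·s = 592, Σwᵢ·s = 74, Σwᵢ·1 = 11.
Right-hand side: Σwᵢ·s·g = 544, Σwᵢ·g = 71.
Normal equations: [[592, 74]; [74, 11]]·[m, c]ᵀ = [544, 71]ᵀ.
Eliminating c: 11·(row 1) − 74·(row 2) gives 1036·m = 11·544 − 74·71 = 730, so m = 365/518.
Then c = (71 − 74·(365/518))/11 = 12/7.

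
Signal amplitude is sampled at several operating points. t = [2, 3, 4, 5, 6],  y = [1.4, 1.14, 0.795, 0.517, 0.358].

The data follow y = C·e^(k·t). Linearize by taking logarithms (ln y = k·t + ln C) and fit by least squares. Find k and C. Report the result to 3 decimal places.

Let Y = ln y. Fitting Y = k·t + ln C by least squares:
Sums: Σt = 20.0000, Σ(t)² = 90.0000, Σln y = -1.4488, Σt·ln y = -9.3135.
Normal system: [[90.0000, 20.0000]; [20.0000, 5]]·[k, ln C]ᵀ = [-9.3135, -1.4488]ᵀ.
Δ = 90.0000·5 − (20.0000)² = 50.0000; k = (-9.3135·5 − 20.0000·-1.4488)/50.0000 = -0.35181, ln C = (90.0000·-1.4488 − 20.0000·-9.3135)/50.0000 = 1.11748, so C = exp(1.11748) = 3.05715.

k = -0.352, C = 3.057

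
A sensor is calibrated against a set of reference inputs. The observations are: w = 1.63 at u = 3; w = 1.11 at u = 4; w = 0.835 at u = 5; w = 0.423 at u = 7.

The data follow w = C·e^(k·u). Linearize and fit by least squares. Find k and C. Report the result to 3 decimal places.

Taking logs, ln w = k·u + ln C, so regress ln w on u.
Σu = 19.0000, Σ(u)² = 99.0000, Σln w = -0.4478, Σu·ln w = -5.0411.
Equations: 99.0000·k + 19.0000·ln C = -5.0411;  19.0000·k + 4·ln C = -0.4478.
Slope k = (n·Σu·ln w − Σu·Σln w)/(n·Σ(u)² − (Σu)²) = (4·-5.0411 − 19.0000·-0.4478)/35.0000 = -0.33305; ln C = (Σln w − k·Σu)/n = 1.47007, so C = exp(1.47007) = 4.34953.

k = -0.333, C = 4.350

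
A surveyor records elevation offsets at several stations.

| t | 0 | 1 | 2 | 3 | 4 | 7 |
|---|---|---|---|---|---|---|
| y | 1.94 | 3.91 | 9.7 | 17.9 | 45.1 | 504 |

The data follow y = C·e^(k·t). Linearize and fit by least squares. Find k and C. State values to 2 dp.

With ln yᵢ as the transformed response and tᵢ as the regressor:
Σt = 17.0000, Σ(t)² = 79.0000, Σln y = 17.2146, Σt·ln y = 73.3558.
Equations: 79.0000·k + 17.0000·ln C = 73.3558;  17.0000·k + 6·ln C = 17.2146.
Solving (det = 185.0000): k = 0.79722, ln C = 0.61030, so C = exp(0.61030) = 1.84099.

k = 0.80, C = 1.84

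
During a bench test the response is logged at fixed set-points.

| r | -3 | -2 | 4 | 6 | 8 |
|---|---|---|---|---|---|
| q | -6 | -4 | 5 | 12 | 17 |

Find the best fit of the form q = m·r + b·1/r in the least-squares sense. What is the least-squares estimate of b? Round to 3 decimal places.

The normal system XᵀX·[m, b]ᵀ = Xᵀq is [[129, 5]; [5, 269/576]]·[m, b]ᵀ = [254, 75/8]ᵀ.
Determinant 129·(269/576) − 5² = 6767/192.
m = (254·(269/576) − 5·(75/8))/(6767/192) = 41326/20301; b = (129·(75/8) − 5·254)/(6767/192) = -11640/6767.

b = -1.720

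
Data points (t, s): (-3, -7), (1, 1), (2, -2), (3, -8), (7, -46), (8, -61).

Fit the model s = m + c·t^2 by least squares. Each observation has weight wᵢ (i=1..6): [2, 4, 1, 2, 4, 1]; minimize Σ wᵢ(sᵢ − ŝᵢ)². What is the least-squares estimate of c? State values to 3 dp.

From the data, Σwᵢ·1 = 14, Σwᵢ·t^2 = 304, Σwᵢ·t^2·t^2 = 14044.
Right-hand side: Σwᵢ·s = -273, Σwᵢ·t^2·s = -13194.
Eliminating c: 14044·(row 1) − 304·(row 2) gives 104200·m = 14044·(-273) − 304·(-13194) = 176964, so m = 44241/26050.
Then c = ((-13194) − 304·(44241/26050))/14044 = -25431/26050.

c = -0.976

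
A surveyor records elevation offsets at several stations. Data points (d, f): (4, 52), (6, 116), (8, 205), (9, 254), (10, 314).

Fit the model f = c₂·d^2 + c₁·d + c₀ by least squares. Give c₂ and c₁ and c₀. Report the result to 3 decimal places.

c₂ = 2.838, c₁ = 3.845, c₀ = -8.858

Forming MᵀM = [[22209, 2521, 297]; [2521, 297, 37]; [297, 37, 5]] and Mᵀf = [70102, 7970, 941]ᵀ gives MᵀM·[c₂, c₁, c₀]ᵀ = Mᵀf.
Row-reducing yields c₂ = 5325/1876, c₁ = 7213/1876, c₀ = -1187/134.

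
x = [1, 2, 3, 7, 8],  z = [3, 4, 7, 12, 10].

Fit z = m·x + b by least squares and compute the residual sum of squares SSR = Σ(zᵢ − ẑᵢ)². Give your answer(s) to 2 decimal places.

Sums needed: Σx·x = 127, Σx = 21, Σ1 = 5.
For Aᵀz: Σx·z = 196, Σz = 36.
AᵀA·[m, b]ᵀ = Aᵀz becomes [[127, 21]; [21, 5]]·[m, b]ᵀ = [196, 36]ᵀ.
Eliminating b: 5·(row 1) − 21·(row 2) gives 194·m = 5·196 − 21·36 = 224, so m = 112/97.
Then b = (36 − 21·(112/97))/5 = 228/97.
Residuals: -49/97, -64/97, 115/97, 152/97, -154/97; SSR = 686/97.

SSR = 7.07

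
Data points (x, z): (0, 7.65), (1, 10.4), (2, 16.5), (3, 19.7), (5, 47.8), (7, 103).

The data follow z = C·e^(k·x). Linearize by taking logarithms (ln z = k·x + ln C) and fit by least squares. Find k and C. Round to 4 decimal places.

k = 0.3730, C = 7.3257

Linearized form: ln z = k·x + ln C. From the 6 transformed points,
Σx = 18.0000, Σ(x)² = 88.0000, Σln z = 18.6622, Σx·ln z = 68.6686.
Equations: 88.0000·k + 18.0000·ln C = 68.6686;  18.0000·k + 6·ln C = 18.6622.
Solving (det = 204.0000): k = 0.37300, ln C = 1.99138, so C = exp(1.99138) = 7.32567.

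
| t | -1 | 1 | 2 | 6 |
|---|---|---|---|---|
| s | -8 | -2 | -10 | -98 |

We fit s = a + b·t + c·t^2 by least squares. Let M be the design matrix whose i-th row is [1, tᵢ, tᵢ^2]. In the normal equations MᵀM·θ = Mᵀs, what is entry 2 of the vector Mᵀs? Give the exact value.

Entry 2 ↔ basis t, so (Mᵀs)_{2} = Σᵢ (t)·sᵢ = (-1)·(-8) + (1)·(-2) + (2)·(-10) + (6)·(-98) = -602.

-602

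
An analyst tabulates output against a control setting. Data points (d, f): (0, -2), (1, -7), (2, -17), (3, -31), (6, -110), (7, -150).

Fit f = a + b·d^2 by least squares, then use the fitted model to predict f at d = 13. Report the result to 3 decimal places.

The normal equations are: 6·a + 99·b = -317;  99·a + 3795·b = -11664.
Determinant 6·3795 − 99² = 12969.
a = ((-317)·3795 − 99·(-11664))/12969 = -1463/393; b = (6·(-11664) − 99·(-317))/12969 = -4289/1441.
At d = 13: f̂ = (-1463/393)·(1) + (-4289/1441)·(169) = -2190616/4323.

f̂ = -506.735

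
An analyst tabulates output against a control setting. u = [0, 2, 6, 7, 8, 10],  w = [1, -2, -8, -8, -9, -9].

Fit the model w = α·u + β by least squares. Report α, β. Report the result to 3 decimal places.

α = -1.084, β = 0.128

Entries of MᵀM: Σu·u = 253, Σu = 33, Σ1 = 6.
And Σu·w = -270, Σw = -35.
det = 253·6 − 33² = 429.
α = ((-270)·6 − 33·(-35))/429 = -155/143; β = (253·(-35) − 33·(-270))/429 = 5/39.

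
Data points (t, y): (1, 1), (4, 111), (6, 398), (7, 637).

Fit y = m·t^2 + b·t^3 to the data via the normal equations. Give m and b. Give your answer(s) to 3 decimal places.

The normal equations are: 3954·m + 25608·b = 47318;  25608·m + 168402·b = 311564.
Eliminating b: 168402·(row 1) − 25608·(row 2) gives 10091844·m = 168402·47318 − 25608·311564 = -10085076, so m = -280141/280329.
Then b = (311564 − 25608·(-280141/280329))/168402 = 561242/280329.

m = -0.999, b = 2.002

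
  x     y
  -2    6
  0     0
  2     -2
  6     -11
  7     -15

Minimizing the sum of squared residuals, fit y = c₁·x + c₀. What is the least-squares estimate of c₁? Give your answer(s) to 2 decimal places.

c₁ = -2.19

The normal equations are: 93·c₁ + 13·c₀ = -187;  13·c₁ + 5·c₀ = -22.
(Σx·x = 93, Σx = 13, Σ1 = 5, Σx·y = -187, Σy = -22.)
Eliminating c₀: 5·(row 1) − 13·(row 2) gives 296·c₁ = 5·(-187) − 13·(-22) = -649, so c₁ = -649/296.
Then c₀ = ((-22) − 13·(-649/296))/5 = 385/296.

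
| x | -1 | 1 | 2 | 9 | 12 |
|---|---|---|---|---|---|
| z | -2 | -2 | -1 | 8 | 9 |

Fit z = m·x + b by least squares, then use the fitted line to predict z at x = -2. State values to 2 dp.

ẑ = -4.07

Forming AᵀA = [[231, 23]; [23, 5]] and Aᵀz = [178, 12]ᵀ gives AᵀA·[m, b]ᵀ = Aᵀz.
Determinant 231·5 − 23² = 626.
m = (178·5 − 23·12)/626 = 307/313; b = (231·12 − 23·178)/626 = -661/313.
At x = -2: ẑ = (307/313)·(-2) + (-661/313)·(1) = -1275/313.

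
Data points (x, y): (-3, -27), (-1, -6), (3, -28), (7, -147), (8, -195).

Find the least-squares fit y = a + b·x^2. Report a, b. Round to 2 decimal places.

a = -1.24, b = -3.01

The normal equations are: 5·a + 132·b = -403;  132·a + 6660·b = -20184.
(Σ1 = 5, Σx^2 = 132, Σx^2·x^2 = 6660, Σy = -403, Σx^2·y = -20184.)
Eliminating b: 6660·(row 1) − 132·(row 2) gives 15876·a = 6660·(-403) − 132·(-20184) = -19692, so a = -547/441.
Then b = ((-20184) − 132·(-547/441))/6660 = -3977/1323.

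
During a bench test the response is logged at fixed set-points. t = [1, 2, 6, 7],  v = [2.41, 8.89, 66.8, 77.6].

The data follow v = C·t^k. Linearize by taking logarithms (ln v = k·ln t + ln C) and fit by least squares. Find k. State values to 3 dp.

k = 1.806

Linearized form: ln v = k·ln t + ln C. From the 4 transformed points,
AᵀA = [[7.4774, 4.4308]; [4.4308, 4]], rhs = [17.5107, 11.6178]ᵀ  (here Σln t = 4.4308, Σ(ln t)² = 7.4774, Σln v = 11.6178, Σln t·ln v = 17.5107).
Δ = 7.4774·4 − (4.4308)² = 10.2775; k = (17.5107·4 − 4.4308·11.6178)/10.2775 = 1.80649, ln C = (7.4774·11.6178 − 4.4308·17.5107)/10.2775 = 0.90340.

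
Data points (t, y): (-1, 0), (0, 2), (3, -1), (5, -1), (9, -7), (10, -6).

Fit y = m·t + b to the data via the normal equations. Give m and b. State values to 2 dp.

m = -0.72, b = 0.96

Sums needed: Σt·t = 216, Σt = 26, Σ1 = 6.
Right-hand side: Σt·y = -131, Σy = -13.
Eliminating b: 6·(row 1) − 26·(row 2) gives 620·m = 6·(-131) − 26·(-13) = -448, so m = -112/155.
Then b = ((-13) − 26·(-112/155))/6 = 299/310.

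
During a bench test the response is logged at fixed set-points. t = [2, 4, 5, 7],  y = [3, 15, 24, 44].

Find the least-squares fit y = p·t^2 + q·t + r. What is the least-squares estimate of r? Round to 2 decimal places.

r = -4.21

Forming AᵀA = [[3298, 540, 94]; [540, 94, 18]; [94, 18, 4]] and Aᵀy = [3008, 494, 86]ᵀ gives AᵀA·[p, q, r]ᵀ = Aᵀy.
Row-reducing yields p = 2/3, q = 29/13, r = -164/39.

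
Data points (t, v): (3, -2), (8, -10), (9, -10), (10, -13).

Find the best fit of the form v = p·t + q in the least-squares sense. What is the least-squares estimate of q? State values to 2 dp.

q = 2.50

With design matrix X, XᵀX = [[254, 30]; [30, 4]] and Xᵀv = [-306, -35]ᵀ.
Determinant 254·4 − 30² = 116.
p = ((-306)·4 − 30·(-35))/116 = -3/2; q = (254·(-35) − 30·(-306))/116 = 5/2.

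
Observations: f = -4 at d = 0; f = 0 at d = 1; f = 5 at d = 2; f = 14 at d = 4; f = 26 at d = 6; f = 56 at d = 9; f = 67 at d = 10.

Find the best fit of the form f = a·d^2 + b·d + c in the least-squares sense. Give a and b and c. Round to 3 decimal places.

Forming XᵀX = [[18130, 2018, 238]; [2018, 238, 32]; [238, 32, 7]] and Xᵀf = [12416, 1396, 164]ᵀ gives XᵀX·[a, b, c]ᵀ = Xᵀf.
Row-reducing yields a = 365/774, b = 1753/774, c = -1145/387.

a = 0.472, b = 2.265, c = -2.959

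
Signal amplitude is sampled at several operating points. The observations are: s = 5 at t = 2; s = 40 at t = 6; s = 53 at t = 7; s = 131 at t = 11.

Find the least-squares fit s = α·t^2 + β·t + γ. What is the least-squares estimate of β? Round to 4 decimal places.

Forming XᵀX = [[18354, 1898, 210]; [1898, 210, 26]; [210, 26, 4]] and Xᵀs = [19908, 2062, 229]ᵀ gives XᵀX·[α, β, γ]ᵀ = Xᵀs.
Inverting the 3×3 Gram matrix, [α, β, γ]ᵀ = [43/40, 21/1640, 299/410]ᵀ.

β = 0.0128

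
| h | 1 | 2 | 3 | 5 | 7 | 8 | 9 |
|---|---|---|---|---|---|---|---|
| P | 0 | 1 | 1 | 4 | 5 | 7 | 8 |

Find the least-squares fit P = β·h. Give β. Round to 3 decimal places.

β = 0.807

Forming MᵀM = [[233]] and MᵀP = [188]ᵀ gives MᵀM·[β]ᵀ = MᵀP.
Hence β = 188 / 233 ≈ 0.806867.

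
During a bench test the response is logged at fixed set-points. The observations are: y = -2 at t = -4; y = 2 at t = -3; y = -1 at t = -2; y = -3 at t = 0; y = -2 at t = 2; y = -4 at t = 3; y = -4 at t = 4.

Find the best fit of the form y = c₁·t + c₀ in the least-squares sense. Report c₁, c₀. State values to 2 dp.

Sums needed: Σt·t = 58, Σt = 0, Σ1 = 7.
Right-hand side: Σt·y = -28, Σy = -14.
MᵀM·[c₁, c₀]ᵀ = Mᵀy becomes [[58, 0]; [0, 7]]·[c₁, c₀]ᵀ = [-28, -14]ᵀ.
Eliminating c₀: 7·(row 1) − 0·(row 2) gives 406·c₁ = 7·(-28) − 0·(-14) = -196, so c₁ = -14/29.
Then c₀ = ((-14) − 0·(-14/29))/7 = -2.

c₁ = -0.48, c₀ = -2.00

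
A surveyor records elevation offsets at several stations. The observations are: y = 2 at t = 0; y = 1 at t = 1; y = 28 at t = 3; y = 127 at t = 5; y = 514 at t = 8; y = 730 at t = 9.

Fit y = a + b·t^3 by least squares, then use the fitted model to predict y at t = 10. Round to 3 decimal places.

Forming XᵀX = [[6, 1394]; [1394, 809940]] and Xᵀy = [1402, 811970]ᵀ gives XᵀX·[a, b]ᵀ = Xᵀy.
Eliminating b: 809940·(row 1) − 1394·(row 2) gives 2916404·a = 809940·1402 − 1394·811970 = 3649700, so a = 912425/729101.
Then b = (811970 − 1394·(912425/729101))/809940 = 729358/729101.
At t = 10: ŷ = (912425/729101)·(1) + (729358/729101)·(1000) = 730270425/729101.

ŷ = 1001.604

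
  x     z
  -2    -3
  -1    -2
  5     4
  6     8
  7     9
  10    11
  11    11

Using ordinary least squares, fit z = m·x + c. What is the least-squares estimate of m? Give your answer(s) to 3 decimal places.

From the data, Σx·x = 336, Σx = 36, Σ1 = 7.
And Σx·z = 370, Σz = 38.
det = 336·7 − 36² = 1056.
m = (370·7 − 36·38)/1056 = 611/528; c = (336·38 − 36·370)/1056 = -23/44.

m = 1.157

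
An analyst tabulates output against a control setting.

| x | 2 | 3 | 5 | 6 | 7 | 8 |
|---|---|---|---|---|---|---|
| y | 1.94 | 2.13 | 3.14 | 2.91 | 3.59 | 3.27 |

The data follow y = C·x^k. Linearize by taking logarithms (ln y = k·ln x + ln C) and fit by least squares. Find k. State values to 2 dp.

Linearized form: ln y = k·ln x + ln C. From the 6 transformed points,
Over the data: Σln x = 9.2183, Σ(ln x)² = 15.5987, Σln y = 6.0941, Σln x·ln y = 9.9963.
Normal system: [[15.5987, 9.2183]; [9.2183, 6]]·[k, ln C]ᵀ = [9.9963, 6.0941]ᵀ.
Δ = 15.5987·6 − (9.2183)² = 8.6152; k = (9.9963·6 − 9.2183·6.0941)/8.6152 = 0.44113, ln C = (15.5987·6.0941 − 9.2183·9.9963)/8.6152 = 0.33795.

k = 0.44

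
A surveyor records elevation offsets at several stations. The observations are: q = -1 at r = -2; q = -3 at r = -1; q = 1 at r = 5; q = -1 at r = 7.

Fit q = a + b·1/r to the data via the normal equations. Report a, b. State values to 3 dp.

Setting ∂/∂a … = 0 gives: 4·a + (-81/70)·b = -4;  (-81/70)·a + (6421/4900)·b = 249/70.
det = 4·(6421/4900) − (-81/70)² = 19123/4900.
a = ((-4)·(6421/4900) − (-81/70)·(249/70))/(19123/4900) = -5515/19123; b = (4·(249/70) − (-81/70)·(-4))/(19123/4900) = 47040/19123.

a = -0.288, b = 2.460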